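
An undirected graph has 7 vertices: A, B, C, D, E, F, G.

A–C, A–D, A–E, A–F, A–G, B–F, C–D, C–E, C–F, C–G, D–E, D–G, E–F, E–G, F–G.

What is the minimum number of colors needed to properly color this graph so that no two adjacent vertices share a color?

A, C, E, F, G form a clique, so at least 5 colors are needed.
5 colors suffice: color 1 → {B, E}; color 2 → {G}; color 3 → {C}; color 4 → {D, F}; color 5 → {A}. No two adjacent vertices share a color.

5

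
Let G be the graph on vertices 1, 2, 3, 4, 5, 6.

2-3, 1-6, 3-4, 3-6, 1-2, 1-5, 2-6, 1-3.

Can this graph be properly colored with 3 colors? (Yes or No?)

1, 2, 3, 6 are mutually adjacent (a clique of size 4), so at least 4 colors are needed.
So 3 colors are not enough.

No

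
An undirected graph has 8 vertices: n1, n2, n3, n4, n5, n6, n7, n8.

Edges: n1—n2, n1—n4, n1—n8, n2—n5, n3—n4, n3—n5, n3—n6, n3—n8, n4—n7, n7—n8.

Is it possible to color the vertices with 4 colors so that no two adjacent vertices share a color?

Yes

The chromatic number is 3. The cycle n2-n1-n8-n3-n5-n2 has odd length 5, so it cannot be 2-colored; at least 3 colors are needed.
3 colors suffice: color 1 → {n1, n3, n7}; color 2 → {n2, n4, n6, n8}; color 3 → {n5}.
Since 4 ≥ 3, a proper 4-coloring certainly exists.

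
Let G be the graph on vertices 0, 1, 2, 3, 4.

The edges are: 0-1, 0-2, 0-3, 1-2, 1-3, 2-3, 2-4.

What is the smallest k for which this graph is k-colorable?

0, 1, 2, 3 are mutually adjacent (a clique of size 4), so at least 4 colors are needed.
4 colors suffice: color a → {2}; color b → {3, 4}; color c → {1}; color d → {0}. Each edge has distinct colors on its endpoints.

4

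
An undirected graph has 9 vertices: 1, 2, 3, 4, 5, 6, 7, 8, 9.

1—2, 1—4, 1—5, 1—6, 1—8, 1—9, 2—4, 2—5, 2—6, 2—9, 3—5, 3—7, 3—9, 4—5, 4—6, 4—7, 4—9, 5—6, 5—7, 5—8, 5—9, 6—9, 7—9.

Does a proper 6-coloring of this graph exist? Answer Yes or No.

Yes

The chromatic number is 6. 1, 2, 4, 5, 6, 9 are pairwise adjacent (a clique of size 6), so at least 6 colors are needed.
One proper 6-coloring: 1=green, 2=orange, 3=yellow, 4=yellow, 5=red, 6=purple, 7=green, 8=blue, 9=blue.
That is already a proper 6-coloring.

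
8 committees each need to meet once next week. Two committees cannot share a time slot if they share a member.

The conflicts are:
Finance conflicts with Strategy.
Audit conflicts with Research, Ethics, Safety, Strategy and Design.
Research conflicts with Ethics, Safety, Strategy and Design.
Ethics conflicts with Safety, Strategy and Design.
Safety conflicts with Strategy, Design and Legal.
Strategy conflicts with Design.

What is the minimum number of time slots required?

Audit, Research, Ethics, Safety, Strategy, Design all conflict with each other, so at least 6 time slots are needed.
6 time slots suffice: time slot 1 → {Strategy, Legal}; time slot 2 → {Finance, Safety}; time slot 3 → {Research}; time slot 4 → {Audit}; time slot 5 → {Ethics}; time slot 6 → {Design}. No two conflicting committees share a time slot.

6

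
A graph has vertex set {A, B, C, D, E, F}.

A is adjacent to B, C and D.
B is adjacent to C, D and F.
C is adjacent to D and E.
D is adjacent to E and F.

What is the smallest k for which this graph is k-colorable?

4

A, B, C, D are mutually adjacent (a clique of size 4), so at least 4 colors are needed.
4 colors suffice: color 1 → {D}; color 2 → {C, F}; color 3 → {B, E}; color 4 → {A}. Every edge joins two different colors.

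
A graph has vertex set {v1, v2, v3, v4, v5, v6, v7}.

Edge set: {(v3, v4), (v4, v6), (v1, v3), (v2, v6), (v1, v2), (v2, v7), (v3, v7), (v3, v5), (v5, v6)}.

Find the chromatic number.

3

The cycle v7-v2-v6-v4-v3-v7 has odd length 5, so it cannot be 2-colored; at least 3 colors are needed.
One proper 3-coloring: v1=G, v2=B, v3=R, v4=B, v5=B, v6=R, v7=G. Every edge joins two different colors.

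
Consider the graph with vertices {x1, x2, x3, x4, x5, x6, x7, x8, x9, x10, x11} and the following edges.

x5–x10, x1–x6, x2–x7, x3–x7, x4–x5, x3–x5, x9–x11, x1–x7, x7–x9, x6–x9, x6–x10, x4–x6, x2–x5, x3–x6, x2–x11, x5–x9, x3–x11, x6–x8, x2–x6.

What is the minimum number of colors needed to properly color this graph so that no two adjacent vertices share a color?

2

x6 and x9 are adjacent, so at least 2 colors are needed.
2 colors suffice: color 1 → {x5, x6, x7, x11}; color 2 → {x1, x2, x3, x4, x8, x9, x10}. No two adjacent vertices share a color.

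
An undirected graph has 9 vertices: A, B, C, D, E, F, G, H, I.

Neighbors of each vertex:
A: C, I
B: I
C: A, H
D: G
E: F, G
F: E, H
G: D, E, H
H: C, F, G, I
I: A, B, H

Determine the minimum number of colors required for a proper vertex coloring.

B and I are adjacent, so at least 2 colors are needed.
2 colors suffice: A=1, B=1, C=2, D=1, E=1, F=2, G=2, H=1, I=2. Every edge joins two different colors.

2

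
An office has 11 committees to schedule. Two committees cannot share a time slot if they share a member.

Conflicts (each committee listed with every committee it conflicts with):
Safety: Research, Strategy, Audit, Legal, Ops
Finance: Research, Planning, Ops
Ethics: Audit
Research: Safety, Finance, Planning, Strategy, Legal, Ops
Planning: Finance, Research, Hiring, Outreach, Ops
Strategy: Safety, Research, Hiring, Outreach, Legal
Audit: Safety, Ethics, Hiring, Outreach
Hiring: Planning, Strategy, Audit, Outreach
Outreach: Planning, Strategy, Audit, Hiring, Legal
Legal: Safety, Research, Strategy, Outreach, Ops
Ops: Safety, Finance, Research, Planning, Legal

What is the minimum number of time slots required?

Finance, Research, Planning, Ops all conflict with each other, so at least 4 time slots are needed.
4 time slots suffice: time slot 1 → {Ethics, Research, Outreach}; time slot 2 → {Safety, Planning}; time slot 3 → {Strategy, Audit, Ops}; time slot 4 → {Finance, Hiring, Legal}. Every pair that conflicts lands in different time slots.

4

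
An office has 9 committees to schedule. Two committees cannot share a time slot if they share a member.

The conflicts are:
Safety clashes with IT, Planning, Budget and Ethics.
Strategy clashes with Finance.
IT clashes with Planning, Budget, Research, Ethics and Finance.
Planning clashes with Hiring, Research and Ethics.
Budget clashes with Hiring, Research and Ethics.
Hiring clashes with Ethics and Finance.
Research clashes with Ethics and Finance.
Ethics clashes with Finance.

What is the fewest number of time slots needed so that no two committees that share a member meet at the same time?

Safety, IT, Budget, Ethics are mutually in conflict, so at least 4 time slots are needed.
Using 4 time slots: Safety=4, Strategy=1, IT=2, Planning=3, Budget=3, Hiring=2, Research=4, Ethics=1, Finance=3. No two conflicting committees share a time slot.

4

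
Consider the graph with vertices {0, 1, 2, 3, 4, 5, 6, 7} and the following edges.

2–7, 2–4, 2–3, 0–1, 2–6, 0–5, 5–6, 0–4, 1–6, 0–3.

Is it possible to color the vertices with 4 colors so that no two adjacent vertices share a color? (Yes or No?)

The chromatic number is 3. The cycle 3-0-1-6-2-3 has odd length 5, so it cannot be 2-colored; at least 3 colors are needed.
3 colors suffice: color a → {0, 2}; color b → {3, 4, 6, 7}; color c → {1, 5}.
Since 4 ≥ 3, a proper 4-coloring certainly exists.

Yes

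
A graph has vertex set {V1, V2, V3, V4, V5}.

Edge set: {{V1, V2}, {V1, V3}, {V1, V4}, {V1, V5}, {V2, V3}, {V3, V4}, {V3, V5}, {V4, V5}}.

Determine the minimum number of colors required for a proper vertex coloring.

V1, V3, V4, V5 are mutually adjacent (a clique of size 4), so at least 4 colors are needed.
4 colors suffice: V1=1, V2=3, V3=2, V4=4, V5=3. Each edge has distinct colors on its endpoints.

4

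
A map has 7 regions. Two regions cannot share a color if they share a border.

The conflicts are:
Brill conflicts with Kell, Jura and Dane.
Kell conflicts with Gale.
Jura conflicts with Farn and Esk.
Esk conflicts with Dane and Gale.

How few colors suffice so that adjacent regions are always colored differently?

The cycle Jura-Brill-Kell-Gale-Esk-Jura has odd length 5, so it cannot be 2-colored; at least 3 colors are needed.
3 colors suffice: color 1 → {Kell, Jura, Dane}; color 2 → {Brill, Farn, Esk}; color 3 → {Gale}. No two conflicting regions share a color.

3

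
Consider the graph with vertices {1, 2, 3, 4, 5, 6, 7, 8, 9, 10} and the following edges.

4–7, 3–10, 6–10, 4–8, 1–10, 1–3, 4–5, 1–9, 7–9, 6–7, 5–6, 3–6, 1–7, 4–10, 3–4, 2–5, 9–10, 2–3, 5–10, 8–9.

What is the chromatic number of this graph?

3

1, 3, 10 are pairwise adjacent, so at least 3 colors are needed.
A valid assignment using 3 colors: 1=green, 2=red, 3=blue, 4=green, 5=blue, 6=green, 7=red, 8=red, 9=blue, 10=red. Each edge has distinct colors on its endpoints.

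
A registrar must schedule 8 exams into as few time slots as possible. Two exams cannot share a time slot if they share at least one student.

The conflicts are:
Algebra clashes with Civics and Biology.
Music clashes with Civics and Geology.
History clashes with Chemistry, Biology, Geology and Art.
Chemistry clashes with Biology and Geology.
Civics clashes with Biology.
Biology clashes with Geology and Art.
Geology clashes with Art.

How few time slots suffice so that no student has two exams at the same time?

History, Chemistry, Biology, Geology pairwise conflict, so at least 4 time slots are needed.
Using 4 time slots: Algebra=3, Music=1, History=3, Chemistry=4, Civics=2, Biology=1, Geology=2, Art=4. No two conflicting exams share a time slot.

4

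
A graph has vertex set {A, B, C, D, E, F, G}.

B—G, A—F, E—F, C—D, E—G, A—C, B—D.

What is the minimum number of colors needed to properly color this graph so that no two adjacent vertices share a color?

The cycle G-B-D-C-A-F-E-G has odd length 7, so it cannot be 2-colored; at least 3 colors are needed.
3 colors suffice: A=2, B=3, C=1, D=2, E=2, F=1, G=1. Each edge has distinct colors on its endpoints.

3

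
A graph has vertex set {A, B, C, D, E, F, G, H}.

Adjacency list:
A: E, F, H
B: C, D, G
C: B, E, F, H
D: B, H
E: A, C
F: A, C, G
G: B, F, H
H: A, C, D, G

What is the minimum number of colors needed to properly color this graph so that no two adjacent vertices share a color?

A and E are adjacent, so at least 2 colors are needed.
One proper 2-coloring: A=2, B=1, C=2, D=2, E=1, F=1, G=2, H=1. Each edge has distinct colors on its endpoints.

2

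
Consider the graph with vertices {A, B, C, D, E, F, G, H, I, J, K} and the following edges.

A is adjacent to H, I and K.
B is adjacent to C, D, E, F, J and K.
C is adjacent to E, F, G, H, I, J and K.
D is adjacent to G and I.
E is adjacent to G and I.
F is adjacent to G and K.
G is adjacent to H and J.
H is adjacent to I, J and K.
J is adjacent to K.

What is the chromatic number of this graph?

4

C, H, J, K are pairwise adjacent (a clique of size 4), so at least 4 colors are needed.
4 colors suffice: color red → {A, C, D}; color blue → {G, I, K}; color green → {B, H}; color yellow → {E, F, J}. Every edge joins two different colors.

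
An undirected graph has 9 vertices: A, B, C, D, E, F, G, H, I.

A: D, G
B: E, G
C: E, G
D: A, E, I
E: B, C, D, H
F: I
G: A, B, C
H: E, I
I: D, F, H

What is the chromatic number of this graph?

3

The cycle D-E-C-G-A-D has odd length 5, so it cannot be 2-colored; at least 3 colors are needed.
3 colors suffice: color 1 → {E, G, I}; color 2 → {B, C, D, F, H}; color 3 → {A}. No two adjacent vertices share a color.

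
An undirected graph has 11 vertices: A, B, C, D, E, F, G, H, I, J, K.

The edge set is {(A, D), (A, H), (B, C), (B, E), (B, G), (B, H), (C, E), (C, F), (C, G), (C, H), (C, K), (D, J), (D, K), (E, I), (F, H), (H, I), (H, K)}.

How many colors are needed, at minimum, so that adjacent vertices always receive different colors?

3

B, C, E are mutually adjacent, so at least 3 colors are needed.
3 colors suffice: color 1 → {C, D, I}; color 2 → {E, G, H, J}; color 3 → {A, B, F, K}. No two adjacent vertices share a color.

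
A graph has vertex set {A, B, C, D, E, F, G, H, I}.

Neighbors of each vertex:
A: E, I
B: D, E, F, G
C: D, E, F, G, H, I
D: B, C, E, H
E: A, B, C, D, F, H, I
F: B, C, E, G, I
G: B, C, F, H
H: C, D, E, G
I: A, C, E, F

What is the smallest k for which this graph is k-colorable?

C, E, F, I are pairwise adjacent (a clique of size 4), so at least 4 colors are needed.
One proper 4-coloring: A=blue, B=blue, C=blue, D=yellow, E=red, F=green, G=red, H=green, I=yellow. No two adjacent vertices share a color.

4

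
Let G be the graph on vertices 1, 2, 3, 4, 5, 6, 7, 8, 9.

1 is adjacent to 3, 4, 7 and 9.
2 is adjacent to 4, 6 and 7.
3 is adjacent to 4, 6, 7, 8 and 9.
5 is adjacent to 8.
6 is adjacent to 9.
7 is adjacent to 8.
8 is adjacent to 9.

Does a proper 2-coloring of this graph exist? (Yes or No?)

3, 6, 9 are pairwise adjacent, so at least 3 colors are needed.
So 2 colors are not enough.

No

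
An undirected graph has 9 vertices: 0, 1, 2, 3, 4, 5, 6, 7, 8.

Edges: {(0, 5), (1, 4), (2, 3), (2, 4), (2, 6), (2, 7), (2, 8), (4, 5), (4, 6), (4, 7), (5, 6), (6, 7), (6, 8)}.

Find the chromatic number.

4

2, 4, 6, 7 are mutually adjacent (a clique of size 4), so at least 4 colors are needed.
4 colors suffice: color red → {1, 2, 5}; color blue → {0, 3, 6}; color green → {4, 8}; color yellow → {7}. Every edge joins two different colors.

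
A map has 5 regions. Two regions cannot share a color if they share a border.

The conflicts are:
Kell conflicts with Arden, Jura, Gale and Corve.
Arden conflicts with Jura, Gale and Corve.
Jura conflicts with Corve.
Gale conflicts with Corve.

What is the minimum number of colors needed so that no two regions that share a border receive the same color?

Kell, Arden, Jura, Corve all conflict with each other, so at least 4 colors are needed.
One proper 4-coloring: Kell=2, Arden=1, Jura=4, Gale=4, Corve=3. Every pair that conflicts lands in different colors.

4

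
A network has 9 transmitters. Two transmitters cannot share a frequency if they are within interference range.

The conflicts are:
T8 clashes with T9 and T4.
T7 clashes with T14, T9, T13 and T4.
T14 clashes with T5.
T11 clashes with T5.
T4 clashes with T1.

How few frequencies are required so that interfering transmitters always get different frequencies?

T7 and T13 conflict, so at least 2 frequencies are needed.
A valid assignment using 2 frequencies: T8=1, T7=1, T14=2, T9=2, T13=2, T11=2, T4=2, T5=1, T1=1. No two conflicting transmitters share a frequency.

2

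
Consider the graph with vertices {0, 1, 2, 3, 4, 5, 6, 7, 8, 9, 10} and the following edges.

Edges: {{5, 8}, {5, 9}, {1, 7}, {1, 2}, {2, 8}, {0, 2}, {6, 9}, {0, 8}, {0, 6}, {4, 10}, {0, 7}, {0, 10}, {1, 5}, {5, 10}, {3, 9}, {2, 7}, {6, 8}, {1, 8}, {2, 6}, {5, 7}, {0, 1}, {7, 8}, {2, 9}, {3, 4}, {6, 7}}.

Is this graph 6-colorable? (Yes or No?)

Yes

The chromatic number is 5. 0, 2, 6, 7, 8 are mutually adjacent (a clique of size 5), so at least 5 colors are needed.
A valid assignment using 5 colors: 0=a, 1=e, 2=c, 3=a, 4=c, 5=a, 6=e, 7=d, 8=b, 9=b, 10=b.
Since 6 ≥ 5, a proper 6-coloring certainly exists.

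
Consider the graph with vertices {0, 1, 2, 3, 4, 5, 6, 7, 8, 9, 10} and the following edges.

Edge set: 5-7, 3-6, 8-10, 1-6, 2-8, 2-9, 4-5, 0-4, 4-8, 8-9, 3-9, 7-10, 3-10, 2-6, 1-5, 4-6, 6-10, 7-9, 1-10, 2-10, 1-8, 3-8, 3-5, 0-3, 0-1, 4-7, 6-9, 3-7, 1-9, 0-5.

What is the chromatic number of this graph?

0, 4, 5 form a triangle, so at least 3 colors are needed.
A valid assignment using 3 colors: 0=green, 1=red, 2=red, 3=red, 4=red, 5=blue, 6=green, 7=green, 8=green, 9=blue, 10=blue. Each edge has distinct colors on its endpoints.

3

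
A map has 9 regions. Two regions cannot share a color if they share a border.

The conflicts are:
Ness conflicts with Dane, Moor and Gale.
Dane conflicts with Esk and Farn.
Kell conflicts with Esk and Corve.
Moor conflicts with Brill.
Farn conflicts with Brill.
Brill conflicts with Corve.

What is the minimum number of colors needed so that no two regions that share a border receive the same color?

3

The cycle Dane-Ness-Moor-Brill-Farn-Dane has odd length 5, so it cannot be 2-colored; at least 3 colors are needed.
A valid assignment using 3 colors: Ness=2, Dane=1, Kell=1, Esk=2, Moor=3, Farn=2, Gale=1, Brill=1, Corve=2. No two conflicting regions share a color.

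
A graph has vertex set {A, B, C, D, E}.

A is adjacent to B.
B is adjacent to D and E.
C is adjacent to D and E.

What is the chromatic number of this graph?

B and D are adjacent, so at least 2 colors are needed.
2 colors suffice: color 1 → {B, C}; color 2 → {A, D, E}. No two adjacent vertices share a color.

2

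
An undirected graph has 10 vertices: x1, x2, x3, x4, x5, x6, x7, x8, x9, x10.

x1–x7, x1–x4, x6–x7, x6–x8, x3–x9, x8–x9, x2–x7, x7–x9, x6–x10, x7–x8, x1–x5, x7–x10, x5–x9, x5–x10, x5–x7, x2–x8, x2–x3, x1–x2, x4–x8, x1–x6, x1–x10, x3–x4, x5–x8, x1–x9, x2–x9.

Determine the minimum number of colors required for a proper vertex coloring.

4

x1, x2, x7, x9 are mutually adjacent (a clique of size 4), so at least 4 colors are needed.
4 colors suffice: color 1 → {x4, x7}; color 2 → {x1, x3, x8}; color 3 → {x9, x10}; color 4 → {x2, x5, x6}. No two adjacent vertices share a color.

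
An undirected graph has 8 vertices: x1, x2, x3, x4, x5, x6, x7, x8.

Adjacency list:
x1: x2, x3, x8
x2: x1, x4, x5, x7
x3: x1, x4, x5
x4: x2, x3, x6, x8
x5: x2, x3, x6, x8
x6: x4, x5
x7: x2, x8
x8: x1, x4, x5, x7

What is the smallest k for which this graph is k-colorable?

x1 and x2 are adjacent, so at least 2 colors are needed.
2 colors suffice: x1=2, x2=1, x3=1, x4=2, x5=2, x6=1, x7=2, x8=1. No two adjacent vertices share a color.

2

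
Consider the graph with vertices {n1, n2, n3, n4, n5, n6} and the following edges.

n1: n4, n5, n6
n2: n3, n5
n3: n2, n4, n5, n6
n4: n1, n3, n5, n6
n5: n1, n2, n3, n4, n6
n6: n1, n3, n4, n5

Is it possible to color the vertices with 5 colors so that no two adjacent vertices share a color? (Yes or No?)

The chromatic number is 4. n1, n4, n5, n6 form a clique, so at least 4 colors are needed.
4 colors suffice: color 1 → {n5}; color 2 → {n2, n4}; color 3 → {n1, n3}; color 4 → {n6}.
Since 5 ≥ 4, a proper 5-coloring certainly exists.

Yes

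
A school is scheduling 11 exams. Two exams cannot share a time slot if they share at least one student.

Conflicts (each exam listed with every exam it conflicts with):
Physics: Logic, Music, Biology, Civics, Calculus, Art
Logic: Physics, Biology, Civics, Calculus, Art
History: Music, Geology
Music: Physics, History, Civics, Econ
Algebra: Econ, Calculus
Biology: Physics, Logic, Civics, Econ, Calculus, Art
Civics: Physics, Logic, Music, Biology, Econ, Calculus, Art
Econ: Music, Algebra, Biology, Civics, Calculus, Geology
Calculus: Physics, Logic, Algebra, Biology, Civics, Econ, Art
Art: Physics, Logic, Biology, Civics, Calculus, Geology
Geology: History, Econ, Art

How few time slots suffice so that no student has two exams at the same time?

6

Physics, Logic, Biology, Civics, Calculus, Art pairwise conflict, so at least 6 time slots are needed.
Using 6 time slots: Physics=5, Logic=6, History=2, Music=1, Algebra=2, Biology=4, Civics=2, Econ=3, Calculus=1, Art=3, Geology=1. Each listed conflict is separated.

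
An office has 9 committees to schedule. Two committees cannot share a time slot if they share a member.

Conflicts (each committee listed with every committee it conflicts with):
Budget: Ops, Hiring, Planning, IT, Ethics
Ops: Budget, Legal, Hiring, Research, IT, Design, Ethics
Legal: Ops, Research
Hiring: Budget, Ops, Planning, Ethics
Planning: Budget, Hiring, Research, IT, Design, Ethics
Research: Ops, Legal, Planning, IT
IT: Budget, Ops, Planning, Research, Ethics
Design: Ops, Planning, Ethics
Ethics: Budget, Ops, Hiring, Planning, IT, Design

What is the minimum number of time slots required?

4

Budget, Ops, Hiring, Ethics are mutually in conflict, so at least 4 time slots are needed.
Using 4 time slots: Budget=3, Ops=1, Legal=3, Hiring=4, Planning=1, Research=2, IT=4, Design=3, Ethics=2. No two conflicting committees share a time slot.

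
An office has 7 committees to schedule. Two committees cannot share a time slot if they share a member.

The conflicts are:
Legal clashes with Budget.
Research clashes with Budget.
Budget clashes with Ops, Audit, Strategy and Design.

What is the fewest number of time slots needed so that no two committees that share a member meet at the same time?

2

Budget and Audit conflict, so at least 2 time slots are needed.
2 time slots suffice: time slot 1 → {Budget}; time slot 2 → {Legal, Research, Ops, Audit, Strategy, Design}. No two conflicting committees share a time slot.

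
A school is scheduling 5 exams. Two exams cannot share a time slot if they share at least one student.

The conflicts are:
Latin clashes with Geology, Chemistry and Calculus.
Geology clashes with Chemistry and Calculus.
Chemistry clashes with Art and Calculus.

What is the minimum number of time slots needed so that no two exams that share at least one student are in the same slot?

4

Latin, Geology, Chemistry, Calculus all conflict with each other, so at least 4 time slots are needed.
4 time slots suffice: time slot 1 → {Chemistry}; time slot 2 → {Art, Calculus}; time slot 3 → {Latin}; time slot 4 → {Geology}. Each listed conflict is separated.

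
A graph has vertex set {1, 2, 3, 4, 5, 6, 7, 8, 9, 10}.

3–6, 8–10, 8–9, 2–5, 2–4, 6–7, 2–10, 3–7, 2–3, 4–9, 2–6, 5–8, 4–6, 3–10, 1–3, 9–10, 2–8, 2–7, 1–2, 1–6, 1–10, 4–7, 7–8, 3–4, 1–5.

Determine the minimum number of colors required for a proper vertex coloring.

2, 3, 4, 6, 7 are pairwise adjacent (a clique of size 5), so at least 5 colors are needed.
A valid assignment using 5 colors: 1=green, 2=red, 3=blue, 4=purple, 5=yellow, 6=yellow, 7=green, 8=blue, 9=red, 10=yellow. Every edge joins two different colors.

5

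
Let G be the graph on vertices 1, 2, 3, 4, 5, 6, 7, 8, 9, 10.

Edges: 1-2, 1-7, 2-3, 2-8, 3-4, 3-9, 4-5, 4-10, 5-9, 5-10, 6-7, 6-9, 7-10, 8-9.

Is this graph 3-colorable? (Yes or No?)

The chromatic number is 3. 4, 5, 10 form a triangle, so at least 3 colors are needed.
3 colors suffice: 1=b, 2=a, 3=b, 4=a, 5=b, 6=b, 7=a, 8=b, 9=a, 10=c.
That is already a proper 3-coloring.

Yes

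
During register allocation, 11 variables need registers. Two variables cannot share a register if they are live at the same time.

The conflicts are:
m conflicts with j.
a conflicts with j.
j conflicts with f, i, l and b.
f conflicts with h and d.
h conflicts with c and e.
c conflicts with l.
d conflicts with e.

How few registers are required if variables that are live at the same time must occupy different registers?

The cycle c-h-f-j-l-c has odd length 5, so it cannot be 2-colored; at least 3 registers are needed.
A valid assignment using 3 registers: m=2, a=2, j=1, f=2, h=1, c=2, d=1, i=2, l=3, e=2, b=2. Each listed conflict is separated.

3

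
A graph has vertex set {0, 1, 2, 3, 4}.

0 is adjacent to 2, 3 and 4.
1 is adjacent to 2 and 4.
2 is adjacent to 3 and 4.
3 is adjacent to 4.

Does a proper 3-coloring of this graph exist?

No

0, 2, 3, 4 form a clique, so at least 4 colors are needed.
So 3 colors are not enough.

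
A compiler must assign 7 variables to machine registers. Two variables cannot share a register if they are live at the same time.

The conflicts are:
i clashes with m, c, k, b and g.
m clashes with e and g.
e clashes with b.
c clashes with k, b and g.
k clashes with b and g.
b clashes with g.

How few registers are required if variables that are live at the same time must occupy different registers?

5

i, c, k, b, g are mutually in conflict, so at least 5 registers are needed.
5 registers suffice: i=1, m=3, e=1, c=5, k=4, b=3, g=2. Each listed conflict is separated.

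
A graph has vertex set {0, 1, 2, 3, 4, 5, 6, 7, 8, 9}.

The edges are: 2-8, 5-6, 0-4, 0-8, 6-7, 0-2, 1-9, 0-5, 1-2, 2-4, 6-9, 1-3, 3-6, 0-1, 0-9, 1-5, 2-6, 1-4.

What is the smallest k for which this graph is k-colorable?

0, 1, 2, 4 are pairwise adjacent (a clique of size 4), so at least 4 colors are needed.
One proper 4-coloring: 0=a, 1=b, 2=c, 3=c, 4=d, 5=c, 6=a, 7=b, 8=b, 9=c. Each edge has distinct colors on its endpoints.

4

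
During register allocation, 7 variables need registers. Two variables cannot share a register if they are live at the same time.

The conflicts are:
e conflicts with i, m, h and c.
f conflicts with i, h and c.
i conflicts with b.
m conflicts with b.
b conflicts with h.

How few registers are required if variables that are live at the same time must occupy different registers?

e and c conflict, so at least 2 registers are needed.
2 registers suffice: e=1, f=1, i=2, m=2, b=1, h=2, c=2. Each listed conflict is separated.

2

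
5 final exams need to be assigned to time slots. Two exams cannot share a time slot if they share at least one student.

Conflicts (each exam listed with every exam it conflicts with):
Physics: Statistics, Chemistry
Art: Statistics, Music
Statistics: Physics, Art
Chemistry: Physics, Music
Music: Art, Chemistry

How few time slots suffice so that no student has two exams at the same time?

The cycle Statistics-Art-Music-Chemistry-Physics-Statistics has odd length 5, so it cannot be 2-colored; at least 3 time slots are needed.
3 time slots suffice: time slot 1 → {Statistics, Music}; time slot 2 → {Art, Chemistry}; time slot 3 → {Physics}. No two conflicting exams share a time slot.

3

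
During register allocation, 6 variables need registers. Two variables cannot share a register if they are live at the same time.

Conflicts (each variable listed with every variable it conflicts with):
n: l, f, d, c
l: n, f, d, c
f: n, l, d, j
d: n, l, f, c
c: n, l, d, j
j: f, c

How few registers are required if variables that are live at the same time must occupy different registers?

n, l, f, d are mutually in conflict, so at least 4 registers are needed.
4 registers suffice: register 1 → {l, j}; register 2 → {d}; register 3 → {n}; register 4 → {f, c}. No two conflicting variables share a register.

4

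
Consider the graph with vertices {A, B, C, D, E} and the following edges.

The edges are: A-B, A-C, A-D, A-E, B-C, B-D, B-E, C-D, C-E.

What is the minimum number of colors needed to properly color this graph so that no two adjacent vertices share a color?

4

A, B, C, D form a clique, so at least 4 colors are needed.
4 colors suffice: color 1 → {C}; color 2 → {A}; color 3 → {B}; color 4 → {D, E}. Every edge joins two different colors.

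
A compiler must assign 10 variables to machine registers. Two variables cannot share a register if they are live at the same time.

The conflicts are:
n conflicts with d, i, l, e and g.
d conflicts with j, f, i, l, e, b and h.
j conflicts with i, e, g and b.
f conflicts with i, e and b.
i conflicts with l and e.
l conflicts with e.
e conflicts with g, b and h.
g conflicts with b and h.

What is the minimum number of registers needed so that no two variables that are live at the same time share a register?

n, d, i, l, e are mutually in conflict, so at least 5 registers are needed.
5 registers suffice: register 1 → {e}; register 2 → {d, g}; register 3 → {i, b, h}; register 4 → {n, j, f}; register 5 → {l}. Every pair that conflicts lands in different registers.

5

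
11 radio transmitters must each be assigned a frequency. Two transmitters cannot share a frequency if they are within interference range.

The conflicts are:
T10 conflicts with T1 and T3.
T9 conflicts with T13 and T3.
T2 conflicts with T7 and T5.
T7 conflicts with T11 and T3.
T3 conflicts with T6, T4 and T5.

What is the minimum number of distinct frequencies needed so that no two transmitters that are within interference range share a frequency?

T2 and T5 conflict, so at least 2 frequencies are needed.
2 frequencies suffice: frequency 1 → {T1, T13, T2, T11, T3}; frequency 2 → {T10, T9, T7, T6, T4, T5}. Every pair that conflicts lands in different frequencies.

2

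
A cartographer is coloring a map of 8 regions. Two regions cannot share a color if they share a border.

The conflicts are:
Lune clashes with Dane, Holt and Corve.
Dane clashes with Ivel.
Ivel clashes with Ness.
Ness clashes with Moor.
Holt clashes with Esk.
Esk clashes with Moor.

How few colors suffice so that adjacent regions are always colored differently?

3

The cycle Lune-Dane-Ivel-Ness-Moor-Esk-Holt-Lune has odd length 7, so it cannot be 2-colored; at least 3 colors are needed.
3 colors suffice: color 1 → {Lune, Ness, Esk}; color 2 → {Ivel, Holt, Corve, Moor}; color 3 → {Dane}. Every pair that conflicts lands in different colors.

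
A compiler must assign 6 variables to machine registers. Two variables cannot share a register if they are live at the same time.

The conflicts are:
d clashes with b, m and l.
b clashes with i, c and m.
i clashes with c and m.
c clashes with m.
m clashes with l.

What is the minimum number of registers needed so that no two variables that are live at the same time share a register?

4

b, i, c, m are mutually in conflict, so at least 4 registers are needed.
A valid assignment using 4 registers: d=3, b=2, i=4, c=3, m=1, l=2. Each listed conflict is separated.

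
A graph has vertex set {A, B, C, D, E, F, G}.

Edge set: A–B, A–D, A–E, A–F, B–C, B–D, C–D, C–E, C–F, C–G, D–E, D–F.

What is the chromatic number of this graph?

3

B, C, D are pairwise adjacent, so at least 3 colors are needed.
3 colors suffice: color 1 → {A, C}; color 2 → {D, G}; color 3 → {B, E, F}. Each edge has distinct colors on its endpoints.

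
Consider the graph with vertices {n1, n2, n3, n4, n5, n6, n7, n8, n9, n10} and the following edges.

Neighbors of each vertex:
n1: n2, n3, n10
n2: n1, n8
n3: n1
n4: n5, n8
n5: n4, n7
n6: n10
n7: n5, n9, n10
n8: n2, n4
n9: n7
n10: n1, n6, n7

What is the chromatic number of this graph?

3

The cycle n5-n4-n8-n2-n1-n10-n7-n5 has odd length 7, so it cannot be 2-colored; at least 3 colors are needed.
3 colors suffice: color 1 → {n1, n4, n6, n7}; color 2 → {n2, n3, n5, n9, n10}; color 3 → {n8}. No two adjacent vertices share a color.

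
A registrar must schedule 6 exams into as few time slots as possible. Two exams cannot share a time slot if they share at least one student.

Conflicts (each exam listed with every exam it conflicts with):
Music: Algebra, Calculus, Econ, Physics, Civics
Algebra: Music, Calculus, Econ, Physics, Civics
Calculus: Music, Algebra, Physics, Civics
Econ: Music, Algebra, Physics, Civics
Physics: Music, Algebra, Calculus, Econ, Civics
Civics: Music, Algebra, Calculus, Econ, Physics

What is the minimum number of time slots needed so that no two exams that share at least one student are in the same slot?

Music, Algebra, Econ, Physics, Civics are mutually in conflict, so at least 5 time slots are needed.
A valid assignment using 5 time slots: Music=4, Algebra=2, Calculus=5, Econ=5, Physics=3, Civics=1. No two conflicting exams share a time slot.

5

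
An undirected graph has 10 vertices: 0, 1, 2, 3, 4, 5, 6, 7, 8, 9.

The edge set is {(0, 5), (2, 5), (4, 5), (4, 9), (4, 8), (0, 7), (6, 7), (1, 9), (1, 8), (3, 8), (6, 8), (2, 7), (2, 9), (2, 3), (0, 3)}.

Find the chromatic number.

The cycle 4-5-0-3-8-4 has odd length 5, so it cannot be 2-colored; at least 3 colors are needed.
3 colors suffice: color red → {0, 2, 8}; color blue → {1, 3, 4, 7}; color green → {5, 6, 9}. Every edge joins two different colors.

3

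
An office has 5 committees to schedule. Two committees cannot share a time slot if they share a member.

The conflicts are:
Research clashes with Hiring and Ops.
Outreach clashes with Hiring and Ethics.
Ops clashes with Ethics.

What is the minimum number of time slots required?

The cycle Hiring-Outreach-Ethics-Ops-Research-Hiring has odd length 5, so it cannot be 2-colored; at least 3 time slots are needed.
Using 3 time slots: Research=3, Outreach=2, Hiring=1, Ops=2, Ethics=1. No two conflicting committees share a time slot.

3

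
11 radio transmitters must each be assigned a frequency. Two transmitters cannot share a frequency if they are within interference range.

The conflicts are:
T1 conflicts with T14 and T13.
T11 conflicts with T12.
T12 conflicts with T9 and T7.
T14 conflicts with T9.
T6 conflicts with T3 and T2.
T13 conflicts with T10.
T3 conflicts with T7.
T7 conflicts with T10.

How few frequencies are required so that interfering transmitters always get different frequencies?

The cycle T1-T14-T9-T12-T7-T10-T13-T1 has odd length 7, so it cannot be 2-colored; at least 3 frequencies are needed.
A valid assignment using 3 frequencies: T1=2, T11=2, T12=1, T14=1, T6=2, T13=3, T9=2, T3=1, T2=1, T7=2, T10=1. Each listed conflict is separated.

3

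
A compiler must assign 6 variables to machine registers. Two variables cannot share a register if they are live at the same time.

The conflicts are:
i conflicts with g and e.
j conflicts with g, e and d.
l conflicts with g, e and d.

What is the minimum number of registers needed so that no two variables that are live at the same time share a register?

2

l and e conflict, so at least 2 registers are needed.
2 registers suffice: register 1 → {g, e, d}; register 2 → {i, j, l}. No two conflicting variables share a register.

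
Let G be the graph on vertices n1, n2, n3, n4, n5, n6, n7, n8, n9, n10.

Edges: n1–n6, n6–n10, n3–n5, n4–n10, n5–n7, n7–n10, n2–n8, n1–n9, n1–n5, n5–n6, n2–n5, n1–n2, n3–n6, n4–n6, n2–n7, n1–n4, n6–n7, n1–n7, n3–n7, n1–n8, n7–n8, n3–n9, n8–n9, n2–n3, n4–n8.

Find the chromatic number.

4

n1, n2, n7, n8 are pairwise adjacent (a clique of size 4), so at least 4 colors are needed.
4 colors suffice: color red → {n4, n7, n9}; color blue → {n1, n3, n10}; color green → {n2, n6}; color yellow → {n5, n8}. Every edge joins two different colors.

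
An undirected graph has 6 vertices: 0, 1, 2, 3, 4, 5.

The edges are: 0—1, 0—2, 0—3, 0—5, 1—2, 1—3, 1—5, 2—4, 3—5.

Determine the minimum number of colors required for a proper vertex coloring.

0, 1, 3, 5 are pairwise adjacent (a clique of size 4), so at least 4 colors are needed.
4 colors suffice: color a → {1, 4}; color b → {0}; color c → {2, 5}; color d → {3}. Each edge has distinct colors on its endpoints.

4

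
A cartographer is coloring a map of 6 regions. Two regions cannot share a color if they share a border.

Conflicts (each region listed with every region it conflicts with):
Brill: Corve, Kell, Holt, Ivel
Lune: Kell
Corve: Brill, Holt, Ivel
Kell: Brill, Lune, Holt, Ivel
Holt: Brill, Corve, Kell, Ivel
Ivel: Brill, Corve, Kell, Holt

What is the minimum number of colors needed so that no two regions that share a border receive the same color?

Brill, Kell, Holt, Ivel pairwise conflict, so at least 4 colors are needed.
4 colors suffice: Brill=1, Lune=1, Corve=4, Kell=4, Holt=2, Ivel=3. Each listed conflict is separated.

4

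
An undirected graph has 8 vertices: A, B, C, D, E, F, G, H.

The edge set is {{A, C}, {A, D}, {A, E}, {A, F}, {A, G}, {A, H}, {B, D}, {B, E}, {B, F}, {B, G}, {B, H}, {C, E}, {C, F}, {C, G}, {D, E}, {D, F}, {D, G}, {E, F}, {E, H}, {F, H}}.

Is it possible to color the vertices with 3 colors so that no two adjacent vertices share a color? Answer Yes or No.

A, D, E, F form a clique, so at least 4 colors are needed.
So 3 colors are not enough.

No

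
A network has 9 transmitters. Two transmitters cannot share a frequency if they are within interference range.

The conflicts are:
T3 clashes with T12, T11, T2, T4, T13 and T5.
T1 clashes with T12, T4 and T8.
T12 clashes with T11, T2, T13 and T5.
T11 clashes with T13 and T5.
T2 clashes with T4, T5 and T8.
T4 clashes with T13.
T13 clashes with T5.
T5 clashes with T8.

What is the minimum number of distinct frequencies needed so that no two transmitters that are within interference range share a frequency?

T3, T12, T11, T13, T5 all conflict with each other, so at least 5 frequencies are needed.
5 frequencies suffice: frequency 1 → {T12, T4, T8}; frequency 2 → {T1, T5}; frequency 3 → {T3}; frequency 4 → {T2, T13}; frequency 5 → {T11}. No two conflicting transmitters share a frequency.

5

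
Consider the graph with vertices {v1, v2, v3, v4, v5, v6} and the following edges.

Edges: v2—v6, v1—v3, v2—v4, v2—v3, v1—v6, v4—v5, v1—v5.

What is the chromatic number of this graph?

3

The cycle v2-v3-v1-v5-v4-v2 has odd length 5, so it cannot be 2-colored; at least 3 colors are needed.
A valid assignment using 3 colors: v1=1, v2=1, v3=2, v4=3, v5=2, v6=2. No two adjacent vertices share a color.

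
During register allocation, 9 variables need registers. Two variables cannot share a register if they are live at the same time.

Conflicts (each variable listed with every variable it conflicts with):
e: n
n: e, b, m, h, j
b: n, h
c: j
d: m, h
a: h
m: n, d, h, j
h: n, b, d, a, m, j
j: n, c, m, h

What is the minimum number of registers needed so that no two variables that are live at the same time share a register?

4

n, m, h, j are mutually in conflict, so at least 4 registers are needed.
4 registers suffice: register 1 → {e, c, h}; register 2 → {n, d, a}; register 3 → {b, m}; register 4 → {j}. No two conflicting variables share a register.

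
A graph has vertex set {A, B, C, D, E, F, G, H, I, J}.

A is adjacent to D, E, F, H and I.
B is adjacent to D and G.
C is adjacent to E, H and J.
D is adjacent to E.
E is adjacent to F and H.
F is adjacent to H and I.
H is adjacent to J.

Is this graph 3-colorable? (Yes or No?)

No

A, E, F, H form a clique, so at least 4 colors are needed.
So 3 colors are not enough.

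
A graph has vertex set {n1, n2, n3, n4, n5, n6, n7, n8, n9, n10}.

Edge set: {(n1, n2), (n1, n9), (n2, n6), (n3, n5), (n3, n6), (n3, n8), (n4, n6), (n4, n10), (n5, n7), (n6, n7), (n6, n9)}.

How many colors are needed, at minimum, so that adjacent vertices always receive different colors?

2

n6 and n9 are adjacent, so at least 2 colors are needed.
2 colors suffice: color 1 → {n1, n5, n6, n8, n10}; color 2 → {n2, n3, n4, n7, n9}. Every edge joins two different colors.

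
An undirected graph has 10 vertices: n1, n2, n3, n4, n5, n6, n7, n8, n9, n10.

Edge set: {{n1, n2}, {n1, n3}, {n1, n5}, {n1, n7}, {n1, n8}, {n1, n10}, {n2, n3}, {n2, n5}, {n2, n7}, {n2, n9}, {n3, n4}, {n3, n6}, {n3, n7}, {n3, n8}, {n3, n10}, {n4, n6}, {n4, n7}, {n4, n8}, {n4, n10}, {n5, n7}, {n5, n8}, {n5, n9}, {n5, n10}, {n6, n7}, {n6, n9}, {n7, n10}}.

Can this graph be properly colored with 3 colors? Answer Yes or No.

n1, n5, n7, n10 form a clique, so at least 4 colors are needed.
So 3 colors are not enough.

No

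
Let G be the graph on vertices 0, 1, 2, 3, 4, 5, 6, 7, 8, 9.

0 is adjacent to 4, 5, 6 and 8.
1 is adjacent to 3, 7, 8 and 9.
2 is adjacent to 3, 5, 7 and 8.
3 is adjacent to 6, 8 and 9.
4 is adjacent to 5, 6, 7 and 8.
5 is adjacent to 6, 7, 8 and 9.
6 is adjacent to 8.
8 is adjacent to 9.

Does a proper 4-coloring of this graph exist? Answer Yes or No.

No

0, 4, 5, 6, 8 form a clique, so at least 5 colors are needed.
So 4 colors are not enough.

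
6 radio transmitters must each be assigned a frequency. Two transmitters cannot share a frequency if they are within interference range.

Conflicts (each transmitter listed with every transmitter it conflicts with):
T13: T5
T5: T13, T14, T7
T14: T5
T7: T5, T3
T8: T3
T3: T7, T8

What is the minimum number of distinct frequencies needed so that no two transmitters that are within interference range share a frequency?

2

T5 and T7 conflict, so at least 2 frequencies are needed.
2 frequencies suffice: frequency 1 → {T5, T3}; frequency 2 → {T13, T14, T7, T8}. Every pair that conflicts lands in different frequencies.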